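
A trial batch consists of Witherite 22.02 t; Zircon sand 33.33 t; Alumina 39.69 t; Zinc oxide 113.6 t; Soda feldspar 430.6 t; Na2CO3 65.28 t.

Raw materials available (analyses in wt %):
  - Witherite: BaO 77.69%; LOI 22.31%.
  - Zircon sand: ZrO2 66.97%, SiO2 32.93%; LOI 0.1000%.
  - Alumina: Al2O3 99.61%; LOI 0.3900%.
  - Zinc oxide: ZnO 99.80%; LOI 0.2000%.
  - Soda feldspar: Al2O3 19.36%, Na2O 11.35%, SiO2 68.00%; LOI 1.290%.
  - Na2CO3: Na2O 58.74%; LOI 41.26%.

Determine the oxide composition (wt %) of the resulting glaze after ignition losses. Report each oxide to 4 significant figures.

Glass mass = 666.7 t (batch 704.5 − LOI 37.82).
Composition: ZnO 17.00%, Al2O3 18.43%, BaO 2.566%, ZrO2 3.348%, Na2O 13.08%, SiO2 45.57%

Values along the way appear (rounded to four significant figures) within the worked lines; the whole derivation maintains full float precision end to end; each reported result includes exactly one rounding; derived quantities, which include the yield, totals, LOI, net glass mass, the six compositions, are carried at full float precision, as set out in problem or answer, from the weighed amounts for 666.7 t of glass.
Mass of each oxide from the mix:
  ZnO: 113.6·0.9980 = 113.4 t
  Al2O3: 39.69·0.9961 + 430.6·0.1936 = 122.9 t
  BaO: 22.02·0.7769 = 17.11 t
  ZrO2: 33.33·0.6697 = 22.32 t
  Na2O: 430.6·0.1135 + 65.28·0.5874 = 87.22 t
  SiO2: 33.33·0.3293 + 430.6·0.6800 = 303.8 t
LOI: 22.02·0.2231 + 33.33·0.001000 + 39.69·0.003900 + 113.6·0.002000 + 430.6·0.01290 + 65.28·0.4126 = 37.82 t
The glass mass, total less LOI, = 704.5 − 37.82 = 666.7 t (consistent with Σ oxide mass)
wt %: oxide over glass, times 100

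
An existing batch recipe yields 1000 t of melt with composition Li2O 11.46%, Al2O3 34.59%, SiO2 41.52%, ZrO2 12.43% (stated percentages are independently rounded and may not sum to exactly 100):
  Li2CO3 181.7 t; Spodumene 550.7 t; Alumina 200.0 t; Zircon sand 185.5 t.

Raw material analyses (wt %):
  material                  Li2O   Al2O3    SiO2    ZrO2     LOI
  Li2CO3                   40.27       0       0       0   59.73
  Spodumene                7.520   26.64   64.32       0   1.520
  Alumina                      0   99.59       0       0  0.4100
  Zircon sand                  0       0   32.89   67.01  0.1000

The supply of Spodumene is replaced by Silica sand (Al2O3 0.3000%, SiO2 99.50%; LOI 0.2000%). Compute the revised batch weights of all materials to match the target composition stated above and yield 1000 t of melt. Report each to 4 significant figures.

The working math carries exact precision through the solve — intermediates are printed, rounded to four significant figures, within the worked lines. Every reported value sees exactly one rounding; derived quantities are computed in full precision (LOI, yield, net glass mass, four oxide percentages, the totals) starting from the weights on 1000 t of glass as quoted within the problem or the answer.
Target masses of each oxide per 1000 t melt:
  Li2O: 11.46% × 1000 = 114.6 t
  Al2O3: 34.59% × 1000 = 345.9 t
  SiO2: 41.52% × 1000 = 415.2 t
  ZrO2: 12.43% × 1000 = 124.3 t
Oxide-by-oxide audit working from each reported weight, for the quoted basis mass (each sum matches its target mass inside rounding margins):
  Li2O: 284.6·0.4027 = 114.6 t (target 114.6 t)
  Al2O3: 356.0·0.003000 + 346.3·0.9959 = 345.9 t (target 345.9 t)
  SiO2: 356.0·0.9950 + 185.5·0.3289 = 415.2 t (target 415.2 t)
  ZrO2: 185.5·0.6701 = 124.3 t (target 124.3 t)
Glass-mass closure: total charge less LOI = 1000 t (the targets, summed, come to 1000 t; versus the stated basis of 1000 t — a pure rounding effect).
Whole-batch sum: Σ batch = 1172 t; LOI removed, Σ of batch·LOI: 172.3 t; glass ÷ batch gives a yield of 85.30%.

Revised batch per 1000 t melt:
  Li2CO3: 284.6 t
  Silica sand: 356.0 t
  Alumina: 346.3 t
  Zircon sand: 185.5 t
Total batch = 1172 t; LOI loss = 172.3 t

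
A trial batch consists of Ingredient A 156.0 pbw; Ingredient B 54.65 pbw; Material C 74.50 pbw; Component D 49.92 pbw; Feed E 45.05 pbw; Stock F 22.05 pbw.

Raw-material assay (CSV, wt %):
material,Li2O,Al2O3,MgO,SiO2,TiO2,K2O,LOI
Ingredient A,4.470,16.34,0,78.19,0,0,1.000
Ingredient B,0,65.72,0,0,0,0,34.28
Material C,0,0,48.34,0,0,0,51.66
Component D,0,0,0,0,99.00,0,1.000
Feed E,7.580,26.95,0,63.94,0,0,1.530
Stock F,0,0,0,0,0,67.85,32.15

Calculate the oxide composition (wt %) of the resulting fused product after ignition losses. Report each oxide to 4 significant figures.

All arithmetic carries full float precision from start to finish — mid-chain values are printed rounded off to 4 significant digits at each printed step. A single rounding produces every reported value; derived quantities (the totals, net glass mass, the yield, six oxide percentages, ignition loss) are recomputed at exact precision from the batch weights for 335.1 pbw of glass as given in the question or the answer.
What the batch supplies per oxide:
  Li2O: 156.0·0.04470 + 45.05·0.07580 = 10.39 pbw
  Al2O3: 156.0·0.1634 + 54.65·0.6572 + 45.05·0.2695 = 73.55 pbw
  MgO: 74.50·0.4834 = 36.01 pbw
  SiO2: 156.0·0.7819 + 45.05·0.6394 = 150.8 pbw
  TiO2: 49.92·0.9900 = 49.42 pbw
  K2O: 22.05·0.6785 = 14.96 pbw
LOI: 156.0·0.01000 + 54.65·0.3428 + 74.50·0.5166 + 49.92·0.01000 + 45.05·0.01530 + 22.05·0.3215 = 67.06 pbw
batch − LOI leaves glass = 402.2 − 67.06 = 335.1 pbw (= the summed oxide contributions)
percent share: oxide ÷ glass, ×100

Glass mass = 335.1 pbw (batch 402.2 − LOI 67.06).
Composition: Li2O 3.100%, Al2O3 21.95%, MgO 10.75%, SiO2 44.99%, TiO2 14.75%, K2O 4.464%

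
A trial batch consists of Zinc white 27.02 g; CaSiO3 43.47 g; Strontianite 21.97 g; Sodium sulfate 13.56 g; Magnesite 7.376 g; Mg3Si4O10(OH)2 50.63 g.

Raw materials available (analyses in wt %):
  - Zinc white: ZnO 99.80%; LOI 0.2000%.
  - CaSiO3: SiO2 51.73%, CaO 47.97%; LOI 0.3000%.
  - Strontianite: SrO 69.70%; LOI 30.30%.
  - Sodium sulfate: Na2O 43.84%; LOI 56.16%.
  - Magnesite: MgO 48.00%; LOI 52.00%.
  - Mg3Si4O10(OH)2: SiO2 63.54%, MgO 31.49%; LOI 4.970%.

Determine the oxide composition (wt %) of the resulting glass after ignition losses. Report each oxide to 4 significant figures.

Glass mass = 143.2 g (batch 164.0 − LOI 20.81).
Composition: SiO2 38.16%, CaO 14.56%, MgO 13.60%, SrO 10.69%, Na2O 4.151%, ZnO 18.83%

Working values are displayed rounded to four significant figures as written. Full float precision is maintained from start to finish; every reported value takes a single rounding; derived quantities, including ignition loss, yield, glass mass, the totals, six oxide percentages, are re-derived from the batch weights at 143.2 g of glass in full float precision as quoted within the question or the answer.
Oxide masses out of the charge:
  SiO2: 43.47·0.5173 + 50.63·0.6354 = 54.66 g
  CaO: 43.47·0.4797 = 20.85 g
  MgO: 7.376·0.4800 + 50.63·0.3149 = 19.48 g
  SrO: 21.97·0.6970 = 15.31 g
  Na2O: 13.56·0.4384 = 5.945 g
  ZnO: 27.02·0.9980 = 26.97 g
LOI: 27.02·0.002000 + 43.47·0.003000 + 21.97·0.3030 + 13.56·0.5616 + 7.376·0.5200 + 50.63·0.04970 = 20.81 g
batch − LOI leaves glass = 164.0 − 20.81 = 143.2 g (= Σ oxide masses)
wt %: oxide over glass, times 100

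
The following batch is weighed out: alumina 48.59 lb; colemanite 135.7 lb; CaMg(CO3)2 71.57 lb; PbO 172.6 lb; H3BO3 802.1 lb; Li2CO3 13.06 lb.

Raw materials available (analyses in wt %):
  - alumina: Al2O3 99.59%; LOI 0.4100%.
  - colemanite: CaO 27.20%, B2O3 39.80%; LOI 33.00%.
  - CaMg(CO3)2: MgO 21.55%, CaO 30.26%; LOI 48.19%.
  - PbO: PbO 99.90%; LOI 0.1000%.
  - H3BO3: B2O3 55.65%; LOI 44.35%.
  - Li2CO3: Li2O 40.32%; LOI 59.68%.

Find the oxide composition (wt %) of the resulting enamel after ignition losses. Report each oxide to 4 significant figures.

Each numeric step carries exact precision at every stage; working values appear, with 4-significant-digit rounding, in the printout; each reported number undergoes a single rounding. The derived quantities (ignition loss, the totals, six oxide percentages, the yield, net glass mass) are computed at exact precision from the weighed amounts at 800.5 lb of glass as quoted within either problem or answer.
Oxide masses out of the charge:
  Li2O: 13.06·0.4032 = 5.266 lb
  Al2O3: 48.59·0.9959 = 48.39 lb
  MgO: 71.57·0.2155 = 15.42 lb
  PbO: 172.6·0.9990 = 172.4 lb
  CaO: 135.7·0.2720 + 71.57·0.3026 = 58.57 lb
  B2O3: 135.7·0.3980 + 802.1·0.5565 = 500.4 lb
LOI: 48.59·0.004100 + 135.7·0.3300 + 71.57·0.4819 + 172.6·0.001000 + 802.1·0.4435 + 13.06·0.5968 = 443.2 lb
The glass mass, total less LOI, = 1244 − 443.2 = 800.5 lb (the oxide masses sum to this)
oxide / glass × 100 gives the wt %

Glass mass = 800.5 lb (batch 1244 − LOI 443.2).
Composition: Li2O 0.6579%, Al2O3 6.045%, MgO 1.927%, PbO 21.54%, CaO 7.317%, B2O3 62.51%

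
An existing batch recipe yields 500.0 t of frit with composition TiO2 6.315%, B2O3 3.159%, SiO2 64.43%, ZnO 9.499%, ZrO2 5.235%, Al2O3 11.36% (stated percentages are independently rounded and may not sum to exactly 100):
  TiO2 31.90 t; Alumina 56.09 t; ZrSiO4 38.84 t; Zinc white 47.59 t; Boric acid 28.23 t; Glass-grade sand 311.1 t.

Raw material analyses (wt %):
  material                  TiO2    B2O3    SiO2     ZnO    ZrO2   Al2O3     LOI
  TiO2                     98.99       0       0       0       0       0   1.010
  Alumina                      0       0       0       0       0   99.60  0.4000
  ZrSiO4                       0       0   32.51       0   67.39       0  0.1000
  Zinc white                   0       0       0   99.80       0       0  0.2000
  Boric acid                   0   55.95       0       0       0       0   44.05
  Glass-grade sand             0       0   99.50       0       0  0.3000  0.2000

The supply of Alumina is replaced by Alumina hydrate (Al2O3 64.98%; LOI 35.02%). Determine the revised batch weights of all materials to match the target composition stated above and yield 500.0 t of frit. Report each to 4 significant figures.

Each numeric step keeps exact precision through the solve; values along the way are displayed, rounded to 4 significant digits, in the printout; every reported figure receives exactly one rounding. All derived quantities (LOI, the yield, the six compositions, glass mass, totals) are rebuilt starting from the weights at 500.0 t of glass at exact precision, exactly as printed in the problem or answer text.
Oxide-by-oxide targets in 500.0 t frit:
  TiO2: 6.315% × 500.0 = 31.58 t
  B2O3: 3.159% × 500.0 = 15.80 t
  SiO2: 64.43% × 500.0 = 322.2 t
  ZnO: 9.499% × 500.0 = 47.50 t
  ZrO2: 5.235% × 500.0 = 26.18 t
  Al2O3: 11.36% × 500.0 = 56.80 t
Checking each oxide sum using the reported weights, versus the basis set out (delivered sums recover each target once rounding is allowed for):
  TiO2: 31.90·0.9899 = 31.58 t (target 31.58 t)
  B2O3: 28.23·0.5595 = 15.79 t (target 15.80 t)
  SiO2: 38.84·0.3251 + 311.1·0.9950 = 322.2 t (target 322.2 t)
  ZnO: 47.59·0.9980 = 47.49 t (target 47.50 t)
  ZrO2: 38.84·0.6739 = 26.17 t (target 26.18 t)
  Al2O3: 85.98·0.6498 + 311.1·0.003000 = 56.80 t (target 56.80 t)
Consistency of the glass mass: the batch minus its LOI: 500.0 t (per-oxide target masses sum to 500.0 t; against the stated basis, 500.0 t — a pure rounding effect).
Total batch = Σ batch = 543.6 t; the LOI term Σ batch·LOI equals 43.62 t; yield: glass divided by total = 91.98%.

Revised batch per 500.0 t frit:
  TiO2: 31.90 t
  Alumina hydrate: 85.98 t
  ZrSiO4: 38.84 t
  Zinc white: 47.59 t
  Boric acid: 28.23 t
  Glass-grade sand: 311.1 t
Total batch = 543.6 t; LOI loss = 43.62 t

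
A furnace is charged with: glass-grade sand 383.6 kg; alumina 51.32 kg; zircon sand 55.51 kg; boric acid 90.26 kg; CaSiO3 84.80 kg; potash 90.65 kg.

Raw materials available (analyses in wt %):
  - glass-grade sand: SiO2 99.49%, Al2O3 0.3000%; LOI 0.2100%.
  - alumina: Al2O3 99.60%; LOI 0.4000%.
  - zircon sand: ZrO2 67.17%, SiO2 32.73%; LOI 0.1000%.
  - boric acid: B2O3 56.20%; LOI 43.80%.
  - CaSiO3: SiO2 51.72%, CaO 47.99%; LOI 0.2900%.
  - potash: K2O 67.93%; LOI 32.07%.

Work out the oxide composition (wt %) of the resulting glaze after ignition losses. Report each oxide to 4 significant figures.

All internal work carries exact precision through every step. Values along the way are displayed rounded to four significant figures as written; exactly one rounding lands on each reported figure; derived quantities are computed starting from the weights on 686.2 kg of glass in full float precision (totals, yield, LOI, glass mass, six oxide percentages), as they appear in the question or the answer.
What the batch supplies per oxide:
  K2O: 90.65·0.6793 = 61.58 kg
  ZrO2: 55.51·0.6717 = 37.29 kg
  SiO2: 383.6·0.9949 + 55.51·0.3273 + 84.80·0.5172 = 443.7 kg
  B2O3: 90.26·0.5620 = 50.73 kg
  Al2O3: 383.6·0.003000 + 51.32·0.9960 = 52.27 kg
  CaO: 84.80·0.4799 = 40.70 kg
LOI: 383.6·0.002100 + 51.32·0.004000 + 55.51·0.001000 + 90.26·0.4380 + 84.80·0.002900 + 90.65·0.3207 = 69.92 kg
batch − LOI leaves glass = 756.1 − 69.92 = 686.2 kg (= Σ oxide masses)
wt %: oxide over glass, times 100

Glass mass = 686.2 kg (batch 756.1 − LOI 69.92).
Composition: K2O 8.974%, ZrO2 5.434%, SiO2 64.65%, B2O3 7.392%, Al2O3 7.616%, CaO 5.930%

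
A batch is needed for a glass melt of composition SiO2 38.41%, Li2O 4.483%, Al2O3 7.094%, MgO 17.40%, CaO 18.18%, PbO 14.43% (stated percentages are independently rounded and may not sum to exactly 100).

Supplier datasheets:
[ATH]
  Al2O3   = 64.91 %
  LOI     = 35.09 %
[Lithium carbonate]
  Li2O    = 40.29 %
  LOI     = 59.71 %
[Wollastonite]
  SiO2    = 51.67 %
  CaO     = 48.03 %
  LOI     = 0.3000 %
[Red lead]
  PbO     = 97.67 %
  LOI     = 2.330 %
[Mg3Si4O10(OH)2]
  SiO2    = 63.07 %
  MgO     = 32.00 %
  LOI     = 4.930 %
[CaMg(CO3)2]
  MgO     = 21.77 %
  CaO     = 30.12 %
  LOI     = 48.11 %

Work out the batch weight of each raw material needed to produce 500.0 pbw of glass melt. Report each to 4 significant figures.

Mid-chain values are shown rounded to 4 significant figures as written; the working math carries exact precision through the solve — a single rounding yields every reported result. Derived quantities (the totals, the yield, glass mass, six oxide percentages, ignition loss) are recomputed starting from the weights on 500.0 pbw of glass at exact precision, as quoted within the problem or answer text.
Target oxide masses per 500.0 pbw glass melt:
  SiO2: 38.41% × 500.0 = 192.0 pbw
  Li2O: 4.483% × 500.0 = 22.42 pbw
  Al2O3: 7.094% × 500.0 = 35.47 pbw
  MgO: 17.40% × 500.0 = 87.00 pbw
  CaO: 18.18% × 500.0 = 90.90 pbw
  PbO: 14.43% × 500.0 = 72.15 pbw
Verifying the oxide balance given the weights on record, against the basis in use (oxide sums agree with the targets up to rounding of the answer):
  SiO2: 125.0·0.5167 + 202.1·0.6307 = 192.1 pbw (target 192.0 pbw)
  Li2O: 55.63·0.4029 = 22.41 pbw (target 22.42 pbw)
  Al2O3: 54.64·0.6491 = 35.47 pbw (target 35.47 pbw)
  MgO: 202.1·0.3200 + 102.5·0.2177 = 86.99 pbw (target 87.00 pbw)
  CaO: 125.0·0.4803 + 102.5·0.3012 = 90.91 pbw (target 90.90 pbw)
  PbO: 73.87·0.9767 = 72.15 pbw (target 72.15 pbw)
The glass-mass cross-check: total batch − LOI = 500.0 pbw (the Σ of target masses is 500.0 pbw; stated basis 500.0 pbw — any gap is answer rounding).
Total batch = Σ batch = 613.7 pbw; LOI removed, Σ of batch·LOI: 113.8 pbw; yield = glass ÷ total batch = 81.46%.

Batch per 500.0 pbw glass melt:
  ATH: 54.64 pbw
  Lithium carbonate: 55.63 pbw
  Wollastonite: 125.0 pbw
  Red lead: 73.87 pbw
  Mg3Si4O10(OH)2: 202.1 pbw
  CaMg(CO3)2: 102.5 pbw
Total batch = 613.7 pbw; LOI loss = 113.8 pbw; yield = 81.46%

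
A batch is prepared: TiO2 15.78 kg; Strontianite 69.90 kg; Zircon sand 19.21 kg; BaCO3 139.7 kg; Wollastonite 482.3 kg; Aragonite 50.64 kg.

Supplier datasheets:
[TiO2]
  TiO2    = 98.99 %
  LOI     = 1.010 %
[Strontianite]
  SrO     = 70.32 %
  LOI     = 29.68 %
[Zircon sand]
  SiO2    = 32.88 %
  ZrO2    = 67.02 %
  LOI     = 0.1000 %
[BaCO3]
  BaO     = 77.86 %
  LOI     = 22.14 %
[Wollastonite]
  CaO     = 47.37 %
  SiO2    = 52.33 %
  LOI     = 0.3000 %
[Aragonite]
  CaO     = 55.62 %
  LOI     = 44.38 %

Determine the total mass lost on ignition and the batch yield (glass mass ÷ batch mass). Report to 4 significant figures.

All arithmetic maintains exact precision at every stage — values along the way are printed rounded off to 4 significant digits at each printed step — each reported number is rounded only once; derived quantities (LOI, the totals, six oxide percentages, glass mass, yield) are rebuilt in full precision using the weight values for 701.8 kg of glass, precisely as stated by the question or the answer.
Per-material ignition loss:
  TiO2: 15.78 × 0.01010 = 0.1594 kg
  Strontianite: 69.90 × 0.2968 = 20.75 kg
  Zircon sand: 19.21 × 0.001000 = 0.01921 kg
  BaCO3: 139.7 × 0.2214 = 30.93 kg
  Wollastonite: 482.3 × 0.003000 = 1.447 kg
  Aragonite: 50.64 × 0.4438 = 22.47 kg
Total LOI = 75.78 kg
Glass = batch − LOI = 777.5 − 75.78 = 701.8 kg

LOI loss = 75.78 kg; glass = 701.8 kg; yield = 90.25%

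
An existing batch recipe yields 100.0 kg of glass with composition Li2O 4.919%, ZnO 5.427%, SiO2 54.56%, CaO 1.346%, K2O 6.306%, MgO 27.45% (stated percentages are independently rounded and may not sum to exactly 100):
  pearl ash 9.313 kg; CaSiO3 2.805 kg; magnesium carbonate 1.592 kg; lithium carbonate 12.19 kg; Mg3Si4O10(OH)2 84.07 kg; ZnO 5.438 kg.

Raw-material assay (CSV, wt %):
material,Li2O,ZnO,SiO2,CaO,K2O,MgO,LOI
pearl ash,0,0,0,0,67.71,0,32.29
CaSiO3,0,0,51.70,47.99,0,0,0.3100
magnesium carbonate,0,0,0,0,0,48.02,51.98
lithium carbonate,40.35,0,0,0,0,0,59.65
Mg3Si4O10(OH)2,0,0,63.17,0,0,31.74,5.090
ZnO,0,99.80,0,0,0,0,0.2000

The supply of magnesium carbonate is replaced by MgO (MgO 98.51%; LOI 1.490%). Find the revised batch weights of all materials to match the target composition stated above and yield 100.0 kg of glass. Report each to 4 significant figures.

Revised batch per 100.0 kg glass:
  pearl ash: 9.313 kg
  CaSiO3: 2.805 kg
  MgO: 0.7763 kg
  lithium carbonate: 12.19 kg
  Mg3Si4O10(OH)2: 84.07 kg
  ZnO: 5.438 kg
Total batch = 114.6 kg; LOI loss = 14.59 kg

Rounding to four significant digits extends to every working value as displayed — each numeric step carries exact precision throughout; a single rounding yields every reported figure — all derived quantities, which include the six compositions, the totals, LOI, the yield, net glass mass, are rebuilt at full precision, precisely as stated by problem or answer, starting from the weights on 100.0 kg of glass.
The oxide mass targets at 100.0 kg glass:
  Li2O: 4.919% × 100.0 = 4.919 kg
  ZnO: 5.427% × 100.0 = 5.427 kg
  SiO2: 54.56% × 100.0 = 54.56 kg
  CaO: 1.346% × 100.0 = 1.346 kg
  K2O: 6.306% × 100.0 = 6.306 kg
  MgO: 27.45% × 100.0 = 27.45 kg
A balance pass over the oxides, working from each reported weight, versus the basis set out (target by target, the sums agree up to rounding of the answer):
  Li2O: 12.19·0.4035 = 4.919 kg (target 4.919 kg)
  ZnO: 5.438·0.9980 = 5.427 kg (target 5.427 kg)
  SiO2: 2.805·0.5170 + 84.07·0.6317 = 54.56 kg (target 54.56 kg)
  CaO: 2.805·0.4799 = 1.346 kg (target 1.346 kg)
  K2O: 9.313·0.6771 = 6.306 kg (target 6.306 kg)
  MgO: 0.7763·0.9851 + 84.07·0.3174 = 27.45 kg (target 27.45 kg)
Glass-mass sanity pass: total batch − LOI = 100.0 kg (per-oxide target masses sum to 100.0 kg; the stated basis being 100.0 kg — differing by rounding only).
Batch total: Σ batch = 114.6 kg; the LOI term Σ batch·LOI equals 14.59 kg; yield: glass divided by total = 87.27%.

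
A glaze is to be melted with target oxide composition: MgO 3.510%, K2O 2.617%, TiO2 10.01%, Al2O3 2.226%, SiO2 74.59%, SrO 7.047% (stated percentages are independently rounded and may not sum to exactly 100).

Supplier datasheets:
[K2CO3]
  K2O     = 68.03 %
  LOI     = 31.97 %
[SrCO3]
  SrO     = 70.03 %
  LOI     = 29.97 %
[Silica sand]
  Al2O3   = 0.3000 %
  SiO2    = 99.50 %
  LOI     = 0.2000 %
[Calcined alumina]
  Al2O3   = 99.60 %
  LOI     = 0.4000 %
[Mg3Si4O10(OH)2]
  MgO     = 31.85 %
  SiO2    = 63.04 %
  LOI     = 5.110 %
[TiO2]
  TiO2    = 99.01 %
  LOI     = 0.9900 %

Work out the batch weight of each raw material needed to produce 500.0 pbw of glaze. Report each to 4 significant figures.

Batch per 500.0 pbw glaze:
  K2CO3: 19.23 pbw
  SrCO3: 50.31 pbw
  Silica sand: 339.9 pbw
  Calcined alumina: 10.15 pbw
  Mg3Si4O10(OH)2: 55.10 pbw
  TiO2: 50.55 pbw
Total batch = 525.2 pbw; LOI loss = 25.26 pbw; yield = 95.19%

All internal work carries full precision through every step — working values are displayed rounded off to 4 significant digits across the worked steps — every reported result is rounded once only. The derived quantities (the totals, glass mass, ignition loss, the yield, six oxide percentages) are re-derived in exact precision from the weighed amounts at 500.0 pbw of glass, exactly as shown in either problem or answer.
Target oxide masses per 500.0 pbw glaze:
  MgO: 3.510% × 500.0 = 17.55 pbw
  K2O: 2.617% × 500.0 = 13.08 pbw
  TiO2: 10.01% × 500.0 = 50.05 pbw
  Al2O3: 2.226% × 500.0 = 11.13 pbw
  SiO2: 74.59% × 500.0 = 373.0 pbw
  SrO: 7.047% × 500.0 = 35.24 pbw
Per-oxide balance check applying the batch weights above, versus the basis set out (delivered sums recover each target once rounding is allowed for):
  MgO: 55.10·0.3185 = 17.55 pbw (target 17.55 pbw)
  K2O: 19.23·0.6803 = 13.08 pbw (target 13.08 pbw)
  TiO2: 50.55·0.9901 = 50.05 pbw (target 50.05 pbw)
  Al2O3: 339.9·0.003000 + 10.15·0.9960 = 11.13 pbw (target 11.13 pbw)
  SiO2: 339.9·0.9950 + 55.10·0.6304 = 372.9 pbw (target 373.0 pbw)
  SrO: 50.31·0.7003 = 35.23 pbw (target 35.24 pbw)
Mass balance on the glass: net batch after ignition = 500.0 pbw (the targets, summed, come to 500.0 pbw; against the stated basis, 500.0 pbw — deltas are rounding alone).
Batch total: Σ batch = 525.2 pbw; LOI removed, Σ of batch·LOI: 25.26 pbw; glass ÷ batch gives a yield of 95.19%.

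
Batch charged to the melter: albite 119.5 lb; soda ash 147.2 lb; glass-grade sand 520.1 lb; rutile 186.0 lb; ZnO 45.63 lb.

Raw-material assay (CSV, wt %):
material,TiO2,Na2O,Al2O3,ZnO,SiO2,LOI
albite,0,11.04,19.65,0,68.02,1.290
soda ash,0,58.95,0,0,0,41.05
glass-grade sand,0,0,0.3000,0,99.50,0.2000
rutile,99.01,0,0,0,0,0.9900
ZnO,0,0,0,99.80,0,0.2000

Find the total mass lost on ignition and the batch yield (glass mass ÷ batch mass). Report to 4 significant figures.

LOI loss = 64.94 lb; glass = 953.5 lb; yield = 93.62%

In-progress results are shown, with 4-significant-digit rounding, as written — the whole derivation keeps full float precision end to end. Every reported figure is rounded just once — all derived quantities are computed from the batch weights at 953.5 lb of glass in exact precision (ignition loss, the yield, the totals, the five compositions, glass mass), as they appear in problem or answer.
LOI of each material in turn:
  albite: 119.5 × 0.01290 = 1.542 lb
  soda ash: 147.2 × 0.4105 = 60.43 lb
  glass-grade sand: 520.1 × 0.002000 = 1.040 lb
  rutile: 186.0 × 0.009900 = 1.841 lb
  ZnO: 45.63 × 0.002000 = 0.09126 lb
Total LOI = 64.94 lb
Glass = batch − LOI = 1018 − 64.94 = 953.5 lb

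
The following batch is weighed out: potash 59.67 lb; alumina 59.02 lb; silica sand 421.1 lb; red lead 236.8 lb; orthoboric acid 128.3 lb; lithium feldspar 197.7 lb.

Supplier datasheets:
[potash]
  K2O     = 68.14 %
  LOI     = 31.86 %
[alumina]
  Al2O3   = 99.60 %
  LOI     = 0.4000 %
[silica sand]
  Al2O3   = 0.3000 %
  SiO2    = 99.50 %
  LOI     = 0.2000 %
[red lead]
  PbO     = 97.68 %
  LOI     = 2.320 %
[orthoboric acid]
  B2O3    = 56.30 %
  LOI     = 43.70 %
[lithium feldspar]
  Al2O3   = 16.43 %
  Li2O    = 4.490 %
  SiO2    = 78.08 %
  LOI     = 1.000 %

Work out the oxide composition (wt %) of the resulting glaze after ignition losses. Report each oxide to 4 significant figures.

Glass mass = 1019 lb (batch 1103 − LOI 83.63).
Composition: Al2O3 9.081%, K2O 3.990%, Li2O 0.8712%, SiO2 56.27%, PbO 22.70%, B2O3 7.089%

Every computation holds full precision at each step; in-progress results appear, rounded to four significant figures, at each printed step; a single rounding completes every reported figure. All derived quantities are carried starting from the weights on 1019 lb of glass in full precision (net glass mass, six oxide percentages, ignition loss, yield, the totals) as set out in the problem or the answer.
Oxide-by-oxide delivered mass:
  Al2O3: 59.02·0.9960 + 421.1·0.003000 + 197.7·0.1643 = 92.53 lb
  K2O: 59.67·0.6814 = 40.66 lb
  Li2O: 197.7·0.04490 = 8.877 lb
  SiO2: 421.1·0.9950 + 197.7·0.7808 = 573.4 lb
  PbO: 236.8·0.9768 = 231.3 lb
  B2O3: 128.3·0.5630 = 72.23 lb
LOI: 59.67·0.3186 + 59.02·0.004000 + 421.1·0.002000 + 236.8·0.02320 + 128.3·0.4370 + 197.7·0.01000 = 83.63 lb
Glass = total batch minus LOI = 1103 − 83.63 = 1019 lb (matching Σ of the oxides)
each oxide over glass, ×100, is wt %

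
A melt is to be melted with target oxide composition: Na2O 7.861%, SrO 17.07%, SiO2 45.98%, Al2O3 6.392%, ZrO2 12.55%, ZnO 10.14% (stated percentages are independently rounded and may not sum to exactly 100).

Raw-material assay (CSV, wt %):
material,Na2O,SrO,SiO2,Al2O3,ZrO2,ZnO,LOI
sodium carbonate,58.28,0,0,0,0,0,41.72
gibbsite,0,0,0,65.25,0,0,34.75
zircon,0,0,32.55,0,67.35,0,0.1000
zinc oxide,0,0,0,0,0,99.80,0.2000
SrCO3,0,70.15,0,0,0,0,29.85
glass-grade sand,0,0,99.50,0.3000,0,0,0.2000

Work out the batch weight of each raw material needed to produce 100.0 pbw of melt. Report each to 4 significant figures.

Batch per 100.0 pbw melt:
  sodium carbonate: 13.49 pbw
  gibbsite: 9.612 pbw
  zircon: 18.63 pbw
  zinc oxide: 10.16 pbw
  SrCO3: 24.33 pbw
  glass-grade sand: 40.12 pbw
Total batch = 116.3 pbw; LOI loss = 16.35 pbw; yield = 85.95%

Intermediates are printed rounded off to 4 significant figures in the working. Each numeric step maintains full precision from start to finish — every reported value is rounded a single time; all derived quantities (LOI, net glass mass, the totals, yield, six oxide percentages) are carried in full float precision from the weighed amounts per 100.0 pbw of glass, as quoted within question or answer.
The oxide mass targets at 100.0 pbw melt:
  Na2O: 7.861% × 100.0 = 7.861 pbw
  SrO: 17.07% × 100.0 = 17.07 pbw
  SiO2: 45.98% × 100.0 = 45.98 pbw
  Al2O3: 6.392% × 100.0 = 6.392 pbw
  ZrO2: 12.55% × 100.0 = 12.55 pbw
  ZnO: 10.14% × 100.0 = 10.14 pbw
Balance tally, oxide-wise, applying the batch weights above, per the basis as stated (sums match the target masses inside rounding margins):
  Na2O: 13.49·0.5828 = 7.862 pbw (target 7.861 pbw)
  SrO: 24.33·0.7015 = 17.07 pbw (target 17.07 pbw)
  SiO2: 18.63·0.3255 + 40.12·0.9950 = 45.98 pbw (target 45.98 pbw)
  Al2O3: 9.612·0.6525 + 40.12·0.003000 = 6.392 pbw (target 6.392 pbw)
  ZrO2: 18.63·0.6735 = 12.55 pbw (target 12.55 pbw)
  ZnO: 10.16·0.9980 = 10.14 pbw (target 10.14 pbw)
Glass-mass closure: total charge less LOI = 99.99 pbw (per-oxide target masses sum to 99.99 pbw; against the stated basis, 100.0 pbw — gaps are rounding artifacts).
Batch grand total — Σ batch = 116.3 pbw; LOI loss = Σ batch·LOI = 16.35 pbw; yield = glass ÷ total batch = 85.95%.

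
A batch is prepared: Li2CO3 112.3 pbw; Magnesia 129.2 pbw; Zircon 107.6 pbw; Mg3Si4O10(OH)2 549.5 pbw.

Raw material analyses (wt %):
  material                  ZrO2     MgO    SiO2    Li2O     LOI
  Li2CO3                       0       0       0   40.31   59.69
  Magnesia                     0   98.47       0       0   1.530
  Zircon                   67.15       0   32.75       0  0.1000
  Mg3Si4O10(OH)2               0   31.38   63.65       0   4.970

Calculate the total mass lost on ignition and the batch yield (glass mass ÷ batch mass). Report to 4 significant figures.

Working values appear rounded off to 4 significant figures in the printout; the whole derivation carries full float precision in every operation; a single rounding finalizes each reported figure — the derived quantities, including ignition loss, glass mass, totals, the four compositions, the yield, are carried using the weight values at 802.2 pbw of glass at full precision, precisely as stated by the problem or the answer.
Material-by-material LOI:
  Li2CO3: 112.3 × 0.5969 = 67.03 pbw
  Magnesia: 129.2 × 0.01530 = 1.977 pbw
  Zircon: 107.6 × 0.001000 = 0.1076 pbw
  Mg3Si4O10(OH)2: 549.5 × 0.04970 = 27.31 pbw
Total LOI = 96.43 pbw
Glass = batch − LOI = 898.6 − 96.43 = 802.2 pbw

LOI loss = 96.43 pbw; glass = 802.2 pbw; yield = 89.27%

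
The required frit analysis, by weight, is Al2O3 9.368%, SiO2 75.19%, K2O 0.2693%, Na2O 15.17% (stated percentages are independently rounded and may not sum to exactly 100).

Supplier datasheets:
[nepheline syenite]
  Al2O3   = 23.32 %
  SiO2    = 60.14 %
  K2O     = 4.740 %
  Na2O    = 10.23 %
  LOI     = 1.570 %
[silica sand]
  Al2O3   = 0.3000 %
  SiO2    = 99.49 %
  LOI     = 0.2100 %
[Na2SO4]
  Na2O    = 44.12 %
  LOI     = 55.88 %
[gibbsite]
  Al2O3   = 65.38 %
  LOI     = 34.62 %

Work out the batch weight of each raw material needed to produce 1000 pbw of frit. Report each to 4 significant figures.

All arithmetic runs at full precision throughout; working values appear, with 4-significant-digit rounding, on the page. Each reported result takes just one rounding. The derived quantities are re-derived at full float precision (the yield, the totals, LOI, four oxide percentages, net glass mass) from the batch weights per 1000 pbw of glass exactly as shown in the problem or answer text.
Oxide-by-oxide targets in 1000 pbw frit:
  Al2O3: 9.368% × 1000 = 93.68 pbw
  SiO2: 75.19% × 1000 = 751.9 pbw
  K2O: 0.2693% × 1000 = 2.693 pbw
  Na2O: 15.17% × 1000 = 151.7 pbw
Per-oxide balance check from the weights as reported, under the basis named above (each sum matches its target mass given rounding of the digits):
  Al2O3: 56.81·0.2332 + 721.4·0.003000 + 119.7·0.6538 = 93.67 pbw (target 93.68 pbw)
  SiO2: 56.81·0.6014 + 721.4·0.9949 = 751.9 pbw (target 751.9 pbw)
  K2O: 56.81·0.04740 = 2.693 pbw (target 2.693 pbw)
  Na2O: 56.81·0.1023 + 330.7·0.4412 = 151.7 pbw (target 151.7 pbw)
Glass mass check: batch total minus LOI = 1000 pbw (per-oxide target masses sum to 1000 pbw; versus the stated basis of 1000 pbw — rounding explains the deltas).
Batch grand total — Σ batch = 1229 pbw; LOI loss = Σ batch·LOI = 228.6 pbw; yield, glass over the total, = 81.39%.

Batch per 1000 pbw frit:
  nepheline syenite: 56.81 pbw
  silica sand: 721.4 pbw
  Na2SO4: 330.7 pbw
  gibbsite: 119.7 pbw
Total batch = 1229 pbw; LOI loss = 228.6 pbw; yield = 81.39%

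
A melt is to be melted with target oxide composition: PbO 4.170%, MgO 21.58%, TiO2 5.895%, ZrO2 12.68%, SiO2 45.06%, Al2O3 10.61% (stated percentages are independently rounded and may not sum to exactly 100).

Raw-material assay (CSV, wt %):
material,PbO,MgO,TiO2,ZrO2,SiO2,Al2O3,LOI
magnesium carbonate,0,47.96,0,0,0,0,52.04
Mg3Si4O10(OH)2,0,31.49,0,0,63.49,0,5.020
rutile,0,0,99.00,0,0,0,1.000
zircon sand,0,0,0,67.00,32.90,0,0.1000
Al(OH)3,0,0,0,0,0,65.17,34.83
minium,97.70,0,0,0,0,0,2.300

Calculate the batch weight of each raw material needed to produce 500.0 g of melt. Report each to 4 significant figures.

Batch per 500.0 g melt:
  magnesium carbonate: 24.18 g
  Mg3Si4O10(OH)2: 305.8 g
  rutile: 29.77 g
  zircon sand: 94.63 g
  Al(OH)3: 81.40 g
  minium: 21.34 g
Total batch = 557.1 g; LOI loss = 57.17 g; yield = 89.74%

Working values are printed rounded to 4 significant digits when written out; the working math runs at full float precision from start to finish. Each reported figure takes exactly one rounding; derived quantities are computed at exact precision (six oxide percentages, the yield, LOI, net glass mass, the totals) from the batch weights per 500.0 g of glass as they appear in the problem or the answer.
Target masses of each oxide per 500.0 g melt:
  PbO: 4.170% × 500.0 = 20.85 g
  MgO: 21.58% × 500.0 = 107.9 g
  TiO2: 5.895% × 500.0 = 29.48 g
  ZrO2: 12.68% × 500.0 = 63.40 g
  SiO2: 45.06% × 500.0 = 225.3 g
  Al2O3: 10.61% × 500.0 = 53.05 g
Oxide-by-oxide audit working from each reported weight, on the stated basis (every target is met by its sum once rounding is allowed for):
  PbO: 21.34·0.9770 = 20.85 g (target 20.85 g)
  MgO: 24.18·0.4796 + 305.8·0.3149 = 107.9 g (target 107.9 g)
  TiO2: 29.77·0.9900 = 29.47 g (target 29.48 g)
  ZrO2: 94.63·0.6700 = 63.40 g (target 63.40 g)
  SiO2: 305.8·0.6349 + 94.63·0.3290 = 225.3 g (target 225.3 g)
  Al2O3: 81.40·0.6517 = 53.05 g (target 53.05 g)
Glass-mass bookkeeping: batch Σ − ignition loss = 500.0 g (oxide target masses add up to 500.0 g; versus the stated basis of 500.0 g — a pure rounding effect).
Adding the batch up: Σ batch = 557.1 g; Σ batch·LOI gives LOI loss = 57.17 g; as yield: glass ÷ batch → 89.74%.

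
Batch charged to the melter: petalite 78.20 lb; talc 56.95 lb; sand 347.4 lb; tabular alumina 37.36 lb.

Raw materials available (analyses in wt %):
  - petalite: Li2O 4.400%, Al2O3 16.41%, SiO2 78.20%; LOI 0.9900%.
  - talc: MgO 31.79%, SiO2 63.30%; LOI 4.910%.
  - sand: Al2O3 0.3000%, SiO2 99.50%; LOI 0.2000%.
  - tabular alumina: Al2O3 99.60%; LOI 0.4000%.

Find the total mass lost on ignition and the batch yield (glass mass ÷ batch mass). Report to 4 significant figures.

LOI loss = 4.415 lb; glass = 515.5 lb; yield = 99.15%

Exact precision is held from start to finish. The intermediate values are shown (rounded to four significant digits) on the page; exactly one rounding lands on every reported figure — derived quantities, which include LOI, yield, the four compositions, the totals, net glass mass, are re-derived in full float precision, precisely as stated by question or answer, using the weight values for 515.5 lb of glass.
Material-by-material LOI:
  petalite: 78.20 × 0.009900 = 0.7742 lb
  talc: 56.95 × 0.04910 = 2.796 lb
  sand: 347.4 × 0.002000 = 0.6948 lb
  tabular alumina: 37.36 × 0.004000 = 0.1494 lb
Total LOI = 4.415 lb
Glass = batch − LOI = 519.9 − 4.415 = 515.5 lb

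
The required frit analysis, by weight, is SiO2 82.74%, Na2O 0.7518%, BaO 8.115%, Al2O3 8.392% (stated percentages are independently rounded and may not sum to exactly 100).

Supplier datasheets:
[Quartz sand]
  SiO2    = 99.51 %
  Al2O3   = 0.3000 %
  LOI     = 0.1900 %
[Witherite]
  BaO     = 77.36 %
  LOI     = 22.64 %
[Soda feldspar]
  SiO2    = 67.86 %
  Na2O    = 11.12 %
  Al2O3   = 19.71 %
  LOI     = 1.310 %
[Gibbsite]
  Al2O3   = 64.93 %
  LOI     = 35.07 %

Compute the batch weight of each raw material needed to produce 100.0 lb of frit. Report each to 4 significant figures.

Batch per 100.0 lb frit:
  Quartz sand: 78.54 lb
  Witherite: 10.49 lb
  Soda feldspar: 6.761 lb
  Gibbsite: 10.51 lb
Total batch = 106.3 lb; LOI loss = 6.299 lb; yield = 94.07%

Working values are displayed, rounded to four significant digits, on the page. The working math holds full float precision at each step. Each reported value is rounded exactly once. All derived quantities, which include the totals, the yield, glass mass, four oxide percentages, LOI, are re-derived at full float precision, exactly as printed in the problem or answer text, from the batch weights at 100.0 lb of glass.
Oxide-by-oxide targets in 100.0 lb frit:
  SiO2: 82.74% × 100.0 = 82.74 lb
  Na2O: 0.7518% × 100.0 = 0.7518 lb
  BaO: 8.115% × 100.0 = 8.115 lb
  Al2O3: 8.392% × 100.0 = 8.392 lb
Mass-balance tally per oxide given the weights on record, on the stated basis (sums match the target masses once rounding is allowed for):
  SiO2: 78.54·0.9951 + 6.761·0.6786 = 82.74 lb (target 82.74 lb)
  Na2O: 6.761·0.1112 = 0.7518 lb (target 0.7518 lb)
  BaO: 10.49·0.7736 = 8.115 lb (target 8.115 lb)
  Al2O3: 78.54·0.003000 + 6.761·0.1971 + 10.51·0.6493 = 8.392 lb (target 8.392 lb)
Consistency of the glass mass: batch Σ − ignition loss = 100.0 lb (the targets, summed, come to 100.0 lb; versus the stated basis of 100.0 lb — any gap is answer rounding).
Batch total: Σ batch = 106.3 lb; loss to ignition Σ batch·LOI = 6.299 lb; as yield: glass ÷ batch → 94.07%.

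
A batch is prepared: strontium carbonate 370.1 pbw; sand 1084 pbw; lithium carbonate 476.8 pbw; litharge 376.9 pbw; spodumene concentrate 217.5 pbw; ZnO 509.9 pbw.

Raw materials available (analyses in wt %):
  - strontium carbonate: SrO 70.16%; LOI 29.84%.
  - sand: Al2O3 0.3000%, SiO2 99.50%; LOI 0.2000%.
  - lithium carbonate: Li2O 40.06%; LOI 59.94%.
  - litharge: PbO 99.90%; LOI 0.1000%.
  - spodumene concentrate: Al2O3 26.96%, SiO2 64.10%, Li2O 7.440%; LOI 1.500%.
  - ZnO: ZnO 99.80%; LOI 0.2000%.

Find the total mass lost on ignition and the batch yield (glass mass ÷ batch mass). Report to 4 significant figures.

Each numeric step keeps full float precision at each step; values along the way are printed with 4-significant-digit rounding in the printout; each reported figure is rounded exactly once — all derived quantities are recomputed from the batch weights for 2632 pbw of glass in full precision (six oxide percentages, the yield, the totals, ignition loss, glass mass), precisely as stated by the problem or the answer.
Ignition loss by material:
  strontium carbonate: 370.1 × 0.2984 = 110.4 pbw
  sand: 1084 × 0.002000 = 2.168 pbw
  lithium carbonate: 476.8 × 0.5994 = 285.8 pbw
  litharge: 376.9 × 0.001000 = 0.3769 pbw
  spodumene concentrate: 217.5 × 0.01500 = 3.262 pbw
  ZnO: 509.9 × 0.002000 = 1.020 pbw
Total LOI = 403.1 pbw
Glass = batch − LOI = 3035 − 403.1 = 2632 pbw

LOI loss = 403.1 pbw; glass = 2632 pbw; yield = 86.72%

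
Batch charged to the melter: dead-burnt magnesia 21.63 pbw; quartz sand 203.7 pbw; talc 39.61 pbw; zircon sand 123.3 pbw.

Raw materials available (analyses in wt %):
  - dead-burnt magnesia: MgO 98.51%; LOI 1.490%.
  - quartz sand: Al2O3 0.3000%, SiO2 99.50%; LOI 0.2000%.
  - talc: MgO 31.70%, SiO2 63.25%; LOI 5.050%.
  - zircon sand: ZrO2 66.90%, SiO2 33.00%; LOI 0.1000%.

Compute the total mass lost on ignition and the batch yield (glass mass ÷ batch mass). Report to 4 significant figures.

Every computation maintains exact precision all the way through. Intermediates are shown with 4-significant-digit rounding when written out; exactly one rounding goes into every reported value; all derived quantities (the totals, the yield, glass mass, LOI, four oxide percentages) are computed at exact precision using the weight values at 385.4 pbw of glass precisely as stated by problem or answer.
LOI of each material in turn:
  dead-burnt magnesia: 21.63 × 0.01490 = 0.3223 pbw
  quartz sand: 203.7 × 0.002000 = 0.4074 pbw
  talc: 39.61 × 0.05050 = 2.000 pbw
  zircon sand: 123.3 × 0.001000 = 0.1233 pbw
Total LOI = 2.853 pbw
Glass = batch − LOI = 388.2 − 2.853 = 385.4 pbw

LOI loss = 2.853 pbw; glass = 385.4 pbw; yield = 99.27%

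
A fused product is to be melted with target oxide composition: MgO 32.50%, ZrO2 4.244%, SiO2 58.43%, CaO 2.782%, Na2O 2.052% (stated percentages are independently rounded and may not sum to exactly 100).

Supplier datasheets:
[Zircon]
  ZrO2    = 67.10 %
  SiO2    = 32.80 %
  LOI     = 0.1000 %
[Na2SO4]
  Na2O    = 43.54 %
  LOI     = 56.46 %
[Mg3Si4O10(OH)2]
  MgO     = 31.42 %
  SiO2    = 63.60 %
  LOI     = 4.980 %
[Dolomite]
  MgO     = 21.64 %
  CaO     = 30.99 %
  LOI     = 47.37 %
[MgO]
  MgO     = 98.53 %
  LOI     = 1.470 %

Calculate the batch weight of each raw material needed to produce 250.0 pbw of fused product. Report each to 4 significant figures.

Mid-chain values are displayed rounded to 4 significant digits across the worked steps — the working math runs at full precision at every stage. Each reported figure carries a single rounding — the derived quantities are rebuilt in exact precision (glass mass, the five compositions, yield, totals, ignition loss) from the batch weights at 250.0 pbw of glass as they appear in either problem or answer.
Oxide-by-oxide targets in 250.0 pbw fused product:
  MgO: 32.50% × 250.0 = 81.25 pbw
  ZrO2: 4.244% × 250.0 = 10.61 pbw
  SiO2: 58.43% × 250.0 = 146.1 pbw
  CaO: 2.782% × 250.0 = 6.955 pbw
  Na2O: 2.052% × 250.0 = 5.130 pbw
Verifying the oxide balance working from each reported weight, per the basis as stated (oxide sums agree with the targets once rounding is allowed for):
  MgO: 221.5·0.3142 + 22.44·0.2164 + 6.892·0.9853 = 81.24 pbw (target 81.25 pbw)
  ZrO2: 15.81·0.6710 = 10.61 pbw (target 10.61 pbw)
  SiO2: 15.81·0.3280 + 221.5·0.6360 = 146.1 pbw (target 146.1 pbw)
  CaO: 22.44·0.3099 = 6.954 pbw (target 6.955 pbw)
  Na2O: 11.78·0.4354 = 5.129 pbw (target 5.130 pbw)
Glass-mass sanity pass: net batch after ignition = 250.0 pbw (targets for the oxides total 250.0 pbw; stated basis 250.0 pbw — gaps are rounding artifacts).
Whole-batch sum: Σ batch = 278.4 pbw; LOI removed, Σ of batch·LOI: 28.43 pbw; glass ÷ batch gives a yield of 89.79%.

Batch per 250.0 pbw fused product:
  Zircon: 15.81 pbw
  Na2SO4: 11.78 pbw
  Mg3Si4O10(OH)2: 221.5 pbw
  Dolomite: 22.44 pbw
  MgO: 6.892 pbw
Total batch = 278.4 pbw; LOI loss = 28.43 pbw; yield = 89.79%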